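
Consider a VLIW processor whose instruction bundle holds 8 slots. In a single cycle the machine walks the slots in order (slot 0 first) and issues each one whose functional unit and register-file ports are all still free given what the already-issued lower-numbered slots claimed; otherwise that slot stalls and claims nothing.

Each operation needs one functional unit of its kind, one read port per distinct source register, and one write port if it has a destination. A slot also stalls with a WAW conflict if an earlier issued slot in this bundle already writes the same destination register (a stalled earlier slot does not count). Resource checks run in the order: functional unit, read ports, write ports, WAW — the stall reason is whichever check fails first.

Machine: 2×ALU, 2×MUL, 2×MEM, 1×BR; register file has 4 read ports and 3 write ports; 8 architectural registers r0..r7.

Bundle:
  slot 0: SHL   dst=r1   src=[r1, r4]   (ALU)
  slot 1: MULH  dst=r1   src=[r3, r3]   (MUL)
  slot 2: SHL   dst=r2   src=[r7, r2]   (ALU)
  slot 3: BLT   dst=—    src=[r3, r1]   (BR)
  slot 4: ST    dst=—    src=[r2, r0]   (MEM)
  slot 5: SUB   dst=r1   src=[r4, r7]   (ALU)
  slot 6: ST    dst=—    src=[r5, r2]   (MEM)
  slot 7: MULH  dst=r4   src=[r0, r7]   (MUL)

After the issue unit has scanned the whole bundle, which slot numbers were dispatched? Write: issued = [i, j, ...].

issued = [0, 2]

#0 ALU src=r1,r4 dispatched  <A:1 Mu:2 Ld:2 B:1 rd:2 wr:2>
#1 MUL src=r3,r3 held:WAW  <A:1 Mu:2 Ld:2 B:1 rd:2 wr:2>
#2 ALU src=r7,r2 dispatched  <A:0 Mu:2 Ld:2 B:1 rd:0 wr:1>
#3 BR src=r3,r1 held:RD_PORT  <A:0 Mu:2 Ld:2 B:1 rd:0 wr:1>
#4 MEM src=r2,r0 held:RD_PORT  <A:0 Mu:2 Ld:2 B:1 rd:0 wr:1>
#5 ALU src=r4,r7 held:FU  <A:0 Mu:2 Ld:2 B:1 rd:0 wr:1>
#6 MEM src=r5,r2 held:RD_PORT  <A:0 Mu:2 Ld:2 B:1 rd:0 wr:1>
#7 MUL src=r0,r7 held:RD_PORT  <A:0 Mu:2 Ld:2 B:1 rd:0 wr:1>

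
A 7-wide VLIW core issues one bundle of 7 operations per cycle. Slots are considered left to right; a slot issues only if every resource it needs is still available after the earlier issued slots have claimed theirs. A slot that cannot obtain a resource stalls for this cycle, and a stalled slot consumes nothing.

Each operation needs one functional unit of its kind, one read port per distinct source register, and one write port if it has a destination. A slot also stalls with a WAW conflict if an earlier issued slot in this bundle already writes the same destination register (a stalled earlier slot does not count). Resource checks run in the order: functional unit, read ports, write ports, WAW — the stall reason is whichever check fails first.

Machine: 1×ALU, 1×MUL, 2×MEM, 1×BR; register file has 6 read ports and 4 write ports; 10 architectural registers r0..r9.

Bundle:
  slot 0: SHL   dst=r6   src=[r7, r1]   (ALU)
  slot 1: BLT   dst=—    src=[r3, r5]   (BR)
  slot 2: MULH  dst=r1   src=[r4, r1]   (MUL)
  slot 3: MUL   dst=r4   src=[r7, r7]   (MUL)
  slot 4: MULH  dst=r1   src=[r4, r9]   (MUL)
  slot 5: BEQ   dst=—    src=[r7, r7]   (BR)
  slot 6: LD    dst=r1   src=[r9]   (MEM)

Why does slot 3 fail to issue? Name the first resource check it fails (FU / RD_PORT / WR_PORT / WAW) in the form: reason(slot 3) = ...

(0) want 1×ALU +2rd +1wr — yes → AL0|MU1|ME2|BR1|rd4|wr3
(1) want 1×BR +2rd +0wr — yes → AL0|MU1|ME2|BR0|rd2|wr3
(2) want 1×MUL +2rd +1wr — yes → AL0|MU0|ME2|BR0|rd0|wr2
(3) want 1×MUL +1rd +1wr — FU → AL0|MU0|ME2|BR0|rd0|wr2
(4) want 1×MUL +2rd +1wr — FU → AL0|MU0|ME2|BR0|rd0|wr2
(5) want 1×BR +1rd +0wr — FU → AL0|MU0|ME2|BR0|rd0|wr2
(6) want 1×MEM +1rd +1wr — RD_PORT → AL0|MU0|ME2|BR0|rd0|wr2

reason(slot 3) = FU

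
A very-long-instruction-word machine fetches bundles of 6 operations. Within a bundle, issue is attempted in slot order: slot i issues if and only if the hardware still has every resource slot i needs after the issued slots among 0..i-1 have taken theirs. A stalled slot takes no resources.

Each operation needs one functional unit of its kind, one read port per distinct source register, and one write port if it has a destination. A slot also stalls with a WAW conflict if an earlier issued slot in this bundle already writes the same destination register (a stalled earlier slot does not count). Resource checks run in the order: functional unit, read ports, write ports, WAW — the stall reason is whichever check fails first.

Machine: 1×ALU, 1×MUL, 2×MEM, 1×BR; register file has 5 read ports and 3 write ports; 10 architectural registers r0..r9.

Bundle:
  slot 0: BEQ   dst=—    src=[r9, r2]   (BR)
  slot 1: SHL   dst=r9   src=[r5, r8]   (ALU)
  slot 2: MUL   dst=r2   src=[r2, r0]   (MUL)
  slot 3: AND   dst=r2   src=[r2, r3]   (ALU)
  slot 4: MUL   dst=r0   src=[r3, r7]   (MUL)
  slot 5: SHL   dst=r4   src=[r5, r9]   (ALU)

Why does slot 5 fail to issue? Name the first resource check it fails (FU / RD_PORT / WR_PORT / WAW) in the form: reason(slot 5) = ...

  0. BR ⇒ go  {1A/1Mu/2Ld/0B | 3r 3w}
  1. ALU→r9 ⇒ go  {0A/1Mu/2Ld/0B | 1r 2w}
  2. MUL→r2 ⇒ no(RD_PORT)  {0A/1Mu/2Ld/0B | 1r 2w}
  3. ALU→r2 ⇒ no(FU)  {0A/1Mu/2Ld/0B | 1r 2w}
  4. MUL→r0 ⇒ no(RD_PORT)  {0A/1Mu/2Ld/0B | 1r 2w}
  5. ALU→r4 ⇒ no(FU)  {0A/1Mu/2Ld/0B | 1r 2w}

reason(slot 5) = FU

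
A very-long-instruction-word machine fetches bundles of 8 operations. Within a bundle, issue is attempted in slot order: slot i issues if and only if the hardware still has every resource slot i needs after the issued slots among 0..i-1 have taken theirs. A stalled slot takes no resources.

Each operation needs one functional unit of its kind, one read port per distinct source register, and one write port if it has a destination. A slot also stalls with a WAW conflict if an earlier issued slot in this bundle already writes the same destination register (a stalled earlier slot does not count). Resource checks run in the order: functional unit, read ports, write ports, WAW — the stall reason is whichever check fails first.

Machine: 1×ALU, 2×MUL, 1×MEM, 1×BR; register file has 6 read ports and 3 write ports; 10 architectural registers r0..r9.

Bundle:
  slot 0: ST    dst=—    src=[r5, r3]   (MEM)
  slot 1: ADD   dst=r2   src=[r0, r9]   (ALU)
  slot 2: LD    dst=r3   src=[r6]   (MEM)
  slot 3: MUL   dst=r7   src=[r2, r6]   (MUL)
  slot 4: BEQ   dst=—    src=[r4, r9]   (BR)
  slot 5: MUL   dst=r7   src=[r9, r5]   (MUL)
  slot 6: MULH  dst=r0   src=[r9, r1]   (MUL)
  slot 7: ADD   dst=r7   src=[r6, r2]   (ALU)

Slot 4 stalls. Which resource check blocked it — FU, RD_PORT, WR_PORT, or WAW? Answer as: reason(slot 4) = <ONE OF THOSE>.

reason(slot 4) = RD_PORT

slot 0 (MEM): ISSUE — free A1,Mu2,Ld0,B1 rp4 wp3
slot 1 (ALU): ISSUE — free A0,Mu2,Ld0,B1 rp2 wp2
slot 2 (MEM): stall FU — free A0,Mu2,Ld0,B1 rp2 wp2
slot 3 (MUL): ISSUE — free A0,Mu1,Ld0,B1 rp0 wp1
slot 4 (BR): stall RD_PORT — free A0,Mu1,Ld0,B1 rp0 wp1
slot 5 (MUL): stall RD_PORT — free A0,Mu1,Ld0,B1 rp0 wp1
slot 6 (MUL): stall RD_PORT — free A0,Mu1,Ld0,B1 rp0 wp1
slot 7 (ALU): stall FU — free A0,Mu1,Ld0,B1 rp0 wp1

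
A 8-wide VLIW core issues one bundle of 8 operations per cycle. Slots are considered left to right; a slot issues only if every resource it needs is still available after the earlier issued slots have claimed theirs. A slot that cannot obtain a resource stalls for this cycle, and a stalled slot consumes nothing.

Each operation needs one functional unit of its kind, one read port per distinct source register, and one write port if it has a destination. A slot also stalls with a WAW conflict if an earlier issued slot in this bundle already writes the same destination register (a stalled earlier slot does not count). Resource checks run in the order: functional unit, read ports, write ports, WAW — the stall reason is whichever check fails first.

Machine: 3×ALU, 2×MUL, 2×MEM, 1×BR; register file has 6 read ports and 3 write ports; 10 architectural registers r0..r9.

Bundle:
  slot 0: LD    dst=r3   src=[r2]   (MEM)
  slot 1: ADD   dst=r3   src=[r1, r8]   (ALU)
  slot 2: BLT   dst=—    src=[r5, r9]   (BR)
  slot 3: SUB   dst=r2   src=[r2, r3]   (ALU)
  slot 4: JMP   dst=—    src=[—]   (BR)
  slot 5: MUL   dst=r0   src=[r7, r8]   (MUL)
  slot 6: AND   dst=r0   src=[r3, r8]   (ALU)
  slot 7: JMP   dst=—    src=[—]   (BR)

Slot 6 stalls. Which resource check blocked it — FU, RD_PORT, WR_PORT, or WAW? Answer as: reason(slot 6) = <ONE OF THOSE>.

reason(slot 6) = RD_PORT

#0 MEM src=r2 dispatched  <A:3 Mu:2 Ld:1 B:1 rd:5 wr:2>
#1 ALU src=r1,r8 held:WAW  <A:3 Mu:2 Ld:1 B:1 rd:5 wr:2>
#2 BR src=r5,r9 dispatched  <A:3 Mu:2 Ld:1 B:0 rd:3 wr:2>
#3 ALU src=r2,r3 dispatched  <A:2 Mu:2 Ld:1 B:0 rd:1 wr:1>
#4 BR src=- held:FU  <A:2 Mu:2 Ld:1 B:0 rd:1 wr:1>
#5 MUL src=r7,r8 held:RD_PORT  <A:2 Mu:2 Ld:1 B:0 rd:1 wr:1>
#6 ALU src=r3,r8 held:RD_PORT  <A:2 Mu:2 Ld:1 B:0 rd:1 wr:1>
#7 BR src=- held:FU  <A:2 Mu:2 Ld:1 B:0 rd:1 wr:1>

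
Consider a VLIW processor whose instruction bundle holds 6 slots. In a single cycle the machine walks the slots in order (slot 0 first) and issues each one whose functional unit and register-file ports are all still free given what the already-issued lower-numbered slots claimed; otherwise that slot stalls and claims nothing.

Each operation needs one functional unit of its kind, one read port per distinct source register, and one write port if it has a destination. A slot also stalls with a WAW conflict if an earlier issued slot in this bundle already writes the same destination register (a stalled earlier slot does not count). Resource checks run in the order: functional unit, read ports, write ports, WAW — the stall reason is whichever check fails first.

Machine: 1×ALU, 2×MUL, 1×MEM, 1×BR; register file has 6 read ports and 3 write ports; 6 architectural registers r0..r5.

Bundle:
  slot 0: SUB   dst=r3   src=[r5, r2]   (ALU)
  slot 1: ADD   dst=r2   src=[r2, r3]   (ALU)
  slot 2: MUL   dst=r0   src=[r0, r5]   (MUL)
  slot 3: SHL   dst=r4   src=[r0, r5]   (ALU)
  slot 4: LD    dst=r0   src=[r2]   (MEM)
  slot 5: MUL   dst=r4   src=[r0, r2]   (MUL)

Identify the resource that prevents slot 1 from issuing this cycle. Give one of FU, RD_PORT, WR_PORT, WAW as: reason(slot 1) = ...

reason(slot 1) = FU

(0) want 1×ALU +2rd +1wr — yes → AL0|MU2|ME1|BR1|rd4|wr2
(1) want 1×ALU +2rd +1wr — FU → AL0|MU2|ME1|BR1|rd4|wr2
(2) want 1×MUL +2rd +1wr — yes → AL0|MU1|ME1|BR1|rd2|wr1
(3) want 1×ALU +2rd +1wr — FU → AL0|MU1|ME1|BR1|rd2|wr1
(4) want 1×MEM +1rd +1wr — WAW → AL0|MU1|ME1|BR1|rd2|wr1
(5) want 1×MUL +2rd +1wr — yes → AL0|MU0|ME1|BR1|rd0|wr0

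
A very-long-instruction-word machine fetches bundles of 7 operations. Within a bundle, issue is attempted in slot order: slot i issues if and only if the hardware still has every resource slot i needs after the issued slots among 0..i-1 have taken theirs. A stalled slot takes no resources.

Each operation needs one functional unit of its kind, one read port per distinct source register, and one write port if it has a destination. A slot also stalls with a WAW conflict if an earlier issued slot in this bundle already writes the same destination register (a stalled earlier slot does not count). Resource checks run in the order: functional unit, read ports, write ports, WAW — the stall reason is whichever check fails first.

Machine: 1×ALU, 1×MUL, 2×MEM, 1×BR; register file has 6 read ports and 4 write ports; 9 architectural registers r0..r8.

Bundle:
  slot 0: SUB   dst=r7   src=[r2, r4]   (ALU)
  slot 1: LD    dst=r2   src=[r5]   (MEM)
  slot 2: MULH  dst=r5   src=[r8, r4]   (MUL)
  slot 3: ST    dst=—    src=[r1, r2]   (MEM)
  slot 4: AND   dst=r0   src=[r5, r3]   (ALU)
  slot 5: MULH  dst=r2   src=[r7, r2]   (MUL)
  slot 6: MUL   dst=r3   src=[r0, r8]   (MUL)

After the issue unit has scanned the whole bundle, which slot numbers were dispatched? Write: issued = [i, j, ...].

issued = [0, 1, 2]

  0. ALU→r7 ⇒ go  {0A/1Mu/2Ld/1B | 4r 3w}
  1. MEM→r2 ⇒ go  {0A/1Mu/1Ld/1B | 3r 2w}
  2. MUL→r5 ⇒ go  {0A/0Mu/1Ld/1B | 1r 1w}
  3. MEM ⇒ no(RD_PORT)  {0A/0Mu/1Ld/1B | 1r 1w}
  4. ALU→r0 ⇒ no(FU)  {0A/0Mu/1Ld/1B | 1r 1w}
  5. MUL→r2 ⇒ no(FU)  {0A/0Mu/1Ld/1B | 1r 1w}
  6. MUL→r3 ⇒ no(FU)  {0A/0Mu/1Ld/1B | 1r 1w}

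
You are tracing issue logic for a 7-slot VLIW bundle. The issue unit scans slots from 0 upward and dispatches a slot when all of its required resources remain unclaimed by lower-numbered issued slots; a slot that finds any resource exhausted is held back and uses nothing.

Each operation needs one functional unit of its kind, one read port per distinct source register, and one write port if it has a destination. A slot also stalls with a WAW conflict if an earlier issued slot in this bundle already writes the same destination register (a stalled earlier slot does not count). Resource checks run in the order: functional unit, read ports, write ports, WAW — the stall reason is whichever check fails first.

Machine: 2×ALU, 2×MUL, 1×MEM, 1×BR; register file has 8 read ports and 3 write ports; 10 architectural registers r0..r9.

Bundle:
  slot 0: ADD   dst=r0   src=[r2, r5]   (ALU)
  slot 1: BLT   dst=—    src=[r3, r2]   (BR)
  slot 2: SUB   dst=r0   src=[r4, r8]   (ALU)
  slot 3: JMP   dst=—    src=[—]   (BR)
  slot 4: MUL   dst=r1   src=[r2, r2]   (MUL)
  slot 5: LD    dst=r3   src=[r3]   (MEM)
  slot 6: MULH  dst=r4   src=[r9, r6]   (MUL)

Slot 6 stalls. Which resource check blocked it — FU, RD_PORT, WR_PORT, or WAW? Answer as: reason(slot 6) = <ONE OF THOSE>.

reason(slot 6) = WR_PORT

slot 0 (ALU): ISSUE — free A1,Mu2,Ld1,B1 rp6 wp2
slot 1 (BR): ISSUE — free A1,Mu2,Ld1,B0 rp4 wp2
slot 2 (ALU): stall WAW — free A1,Mu2,Ld1,B0 rp4 wp2
slot 3 (BR): stall FU — free A1,Mu2,Ld1,B0 rp4 wp2
slot 4 (MUL): ISSUE — free A1,Mu1,Ld1,B0 rp3 wp1
slot 5 (MEM): ISSUE — free A1,Mu1,Ld0,B0 rp2 wp0
slot 6 (MUL): stall WR_PORT — free A1,Mu1,Ld0,B0 rp2 wp0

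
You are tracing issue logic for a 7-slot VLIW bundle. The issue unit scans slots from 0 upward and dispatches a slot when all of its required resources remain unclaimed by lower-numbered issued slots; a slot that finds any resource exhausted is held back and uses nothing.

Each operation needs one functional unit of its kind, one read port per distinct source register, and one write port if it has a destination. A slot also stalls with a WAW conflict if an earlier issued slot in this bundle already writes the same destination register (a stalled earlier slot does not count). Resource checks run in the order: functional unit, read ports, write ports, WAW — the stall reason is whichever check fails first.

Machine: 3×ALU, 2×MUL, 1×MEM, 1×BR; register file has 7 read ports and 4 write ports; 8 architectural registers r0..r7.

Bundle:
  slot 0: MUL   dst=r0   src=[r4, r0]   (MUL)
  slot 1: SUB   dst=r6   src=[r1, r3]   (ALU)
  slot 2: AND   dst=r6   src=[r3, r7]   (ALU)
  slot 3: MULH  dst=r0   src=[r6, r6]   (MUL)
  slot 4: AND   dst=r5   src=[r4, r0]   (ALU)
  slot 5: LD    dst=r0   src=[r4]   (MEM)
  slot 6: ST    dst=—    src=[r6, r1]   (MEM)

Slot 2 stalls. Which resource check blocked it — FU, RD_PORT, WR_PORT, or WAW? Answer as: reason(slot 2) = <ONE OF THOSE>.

slot 0 (MUL): ISSUE — free A3,Mu1,Ld1,B1 rp5 wp3
slot 1 (ALU): ISSUE — free A2,Mu1,Ld1,B1 rp3 wp2
slot 2 (ALU): stall WAW — free A2,Mu1,Ld1,B1 rp3 wp2
slot 3 (MUL): stall WAW — free A2,Mu1,Ld1,B1 rp3 wp2
slot 4 (ALU): ISSUE — free A1,Mu1,Ld1,B1 rp1 wp1
slot 5 (MEM): stall WAW — free A1,Mu1,Ld1,B1 rp1 wp1
slot 6 (MEM): stall RD_PORT — free A1,Mu1,Ld1,B1 rp1 wp1

reason(slot 2) = WAW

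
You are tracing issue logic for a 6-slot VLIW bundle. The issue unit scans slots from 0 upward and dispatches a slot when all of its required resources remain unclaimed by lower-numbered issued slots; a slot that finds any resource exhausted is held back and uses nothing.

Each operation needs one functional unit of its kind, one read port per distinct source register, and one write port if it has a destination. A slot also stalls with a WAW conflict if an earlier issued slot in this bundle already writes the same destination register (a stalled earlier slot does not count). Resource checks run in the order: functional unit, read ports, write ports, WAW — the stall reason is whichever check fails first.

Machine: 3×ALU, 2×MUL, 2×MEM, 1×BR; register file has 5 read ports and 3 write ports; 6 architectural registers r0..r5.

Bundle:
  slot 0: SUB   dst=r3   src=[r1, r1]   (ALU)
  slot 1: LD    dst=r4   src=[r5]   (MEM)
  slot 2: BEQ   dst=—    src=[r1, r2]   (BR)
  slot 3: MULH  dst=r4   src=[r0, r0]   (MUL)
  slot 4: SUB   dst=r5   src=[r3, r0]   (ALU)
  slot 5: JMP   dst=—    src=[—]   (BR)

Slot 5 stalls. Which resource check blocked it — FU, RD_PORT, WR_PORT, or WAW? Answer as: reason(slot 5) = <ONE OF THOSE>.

(0) want 1×ALU +1rd +1wr — yes → AL2|MU2|ME2|BR1|rd4|wr2
(1) want 1×MEM +1rd +1wr — yes → AL2|MU2|ME1|BR1|rd3|wr1
(2) want 1×BR +2rd +0wr — yes → AL2|MU2|ME1|BR0|rd1|wr1
(3) want 1×MUL +1rd +1wr — WAW → AL2|MU2|ME1|BR0|rd1|wr1
(4) want 1×ALU +2rd +1wr — RD_PORT → AL2|MU2|ME1|BR0|rd1|wr1
(5) want 1×BR +0rd +0wr — FU → AL2|MU2|ME1|BR0|rd1|wr1

reason(slot 5) = FU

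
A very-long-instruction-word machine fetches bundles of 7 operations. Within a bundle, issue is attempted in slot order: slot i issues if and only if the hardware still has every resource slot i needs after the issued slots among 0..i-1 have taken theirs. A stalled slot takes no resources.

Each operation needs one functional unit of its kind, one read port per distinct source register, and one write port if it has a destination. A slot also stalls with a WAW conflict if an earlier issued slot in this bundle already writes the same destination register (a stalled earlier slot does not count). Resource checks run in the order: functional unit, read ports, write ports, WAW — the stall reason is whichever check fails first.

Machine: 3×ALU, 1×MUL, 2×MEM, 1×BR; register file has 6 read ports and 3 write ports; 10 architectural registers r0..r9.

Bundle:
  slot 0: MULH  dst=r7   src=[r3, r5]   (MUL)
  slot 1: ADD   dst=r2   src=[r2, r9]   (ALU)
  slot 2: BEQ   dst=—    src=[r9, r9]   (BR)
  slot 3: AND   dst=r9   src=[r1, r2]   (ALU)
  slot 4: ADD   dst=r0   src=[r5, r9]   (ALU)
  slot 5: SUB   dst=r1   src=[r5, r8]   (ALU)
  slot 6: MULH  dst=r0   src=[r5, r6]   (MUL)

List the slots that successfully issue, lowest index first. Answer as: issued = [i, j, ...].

issued = [0, 1, 2]

[0] MUL needs rd=2 wr=1: ok; after: ALU=3 MUL=0 MEM=2 BR=1, R=4, W=2
[1] ALU needs rd=2 wr=1: ok; after: ALU=2 MUL=0 MEM=2 BR=1, R=2, W=1
[2] BR needs rd=1 wr=0: ok; after: ALU=2 MUL=0 MEM=2 BR=0, R=1, W=1
[3] ALU needs rd=2 wr=1: RD_PORT; after: ALU=2 MUL=0 MEM=2 BR=0, R=1, W=1
[4] ALU needs rd=2 wr=1: RD_PORT; after: ALU=2 MUL=0 MEM=2 BR=0, R=1, W=1
[5] ALU needs rd=2 wr=1: RD_PORT; after: ALU=2 MUL=0 MEM=2 BR=0, R=1, W=1
[6] MUL needs rd=2 wr=1: FU; after: ALU=2 MUL=0 MEM=2 BR=0, R=1, W=1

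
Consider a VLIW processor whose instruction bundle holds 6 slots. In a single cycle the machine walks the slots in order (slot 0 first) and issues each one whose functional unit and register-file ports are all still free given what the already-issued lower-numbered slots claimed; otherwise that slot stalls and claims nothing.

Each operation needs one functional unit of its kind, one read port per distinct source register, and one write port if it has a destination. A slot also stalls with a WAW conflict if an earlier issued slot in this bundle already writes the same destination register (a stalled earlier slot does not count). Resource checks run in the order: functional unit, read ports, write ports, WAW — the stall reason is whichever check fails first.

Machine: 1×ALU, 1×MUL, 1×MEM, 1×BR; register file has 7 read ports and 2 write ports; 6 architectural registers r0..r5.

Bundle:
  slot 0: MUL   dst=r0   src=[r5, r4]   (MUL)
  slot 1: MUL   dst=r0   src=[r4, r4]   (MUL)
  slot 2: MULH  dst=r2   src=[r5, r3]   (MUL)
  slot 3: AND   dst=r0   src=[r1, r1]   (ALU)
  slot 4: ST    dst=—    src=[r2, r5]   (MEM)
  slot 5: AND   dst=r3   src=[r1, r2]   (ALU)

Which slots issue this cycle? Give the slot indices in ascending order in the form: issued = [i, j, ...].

issued = [0, 4, 5]

[0] MUL needs rd=2 wr=1: ok; after: ALU=1 MUL=0 MEM=1 BR=1, R=5, W=1
[1] MUL needs rd=1 wr=1: FU; after: ALU=1 MUL=0 MEM=1 BR=1, R=5, W=1
[2] MUL needs rd=2 wr=1: FU; after: ALU=1 MUL=0 MEM=1 BR=1, R=5, W=1
[3] ALU needs rd=1 wr=1: WAW; after: ALU=1 MUL=0 MEM=1 BR=1, R=5, W=1
[4] MEM needs rd=2 wr=0: ok; after: ALU=1 MUL=0 MEM=0 BR=1, R=3, W=1
[5] ALU needs rd=2 wr=1: ok; after: ALU=0 MUL=0 MEM=0 BR=1, R=1, W=0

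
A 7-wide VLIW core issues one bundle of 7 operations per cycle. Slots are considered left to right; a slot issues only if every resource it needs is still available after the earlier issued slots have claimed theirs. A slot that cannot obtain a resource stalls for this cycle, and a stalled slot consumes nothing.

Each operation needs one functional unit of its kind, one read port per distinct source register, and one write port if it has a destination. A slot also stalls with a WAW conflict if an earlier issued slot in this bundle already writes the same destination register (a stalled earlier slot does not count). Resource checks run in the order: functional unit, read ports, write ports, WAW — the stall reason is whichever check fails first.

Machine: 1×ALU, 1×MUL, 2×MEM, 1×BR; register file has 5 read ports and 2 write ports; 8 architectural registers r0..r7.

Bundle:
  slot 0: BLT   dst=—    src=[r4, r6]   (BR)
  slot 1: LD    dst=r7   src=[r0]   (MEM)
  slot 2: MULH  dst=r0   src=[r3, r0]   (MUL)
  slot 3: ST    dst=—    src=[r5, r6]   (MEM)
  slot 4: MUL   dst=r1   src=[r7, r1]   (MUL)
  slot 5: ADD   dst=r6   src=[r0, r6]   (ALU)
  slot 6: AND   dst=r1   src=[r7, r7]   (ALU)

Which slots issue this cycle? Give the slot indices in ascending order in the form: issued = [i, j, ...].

#0 BR src=r4,r6 dispatched  <A:1 Mu:1 Ld:2 B:0 rd:3 wr:2>
#1 MEM src=r0 dispatched  <A:1 Mu:1 Ld:1 B:0 rd:2 wr:1>
#2 MUL src=r3,r0 dispatched  <A:1 Mu:0 Ld:1 B:0 rd:0 wr:0>
#3 MEM src=r5,r6 held:RD_PORT  <A:1 Mu:0 Ld:1 B:0 rd:0 wr:0>
#4 MUL src=r7,r1 held:FU  <A:1 Mu:0 Ld:1 B:0 rd:0 wr:0>
#5 ALU src=r0,r6 held:RD_PORT  <A:1 Mu:0 Ld:1 B:0 rd:0 wr:0>
#6 ALU src=r7,r7 held:RD_PORT  <A:1 Mu:0 Ld:1 B:0 rd:0 wr:0>

issued = [0, 1, 2]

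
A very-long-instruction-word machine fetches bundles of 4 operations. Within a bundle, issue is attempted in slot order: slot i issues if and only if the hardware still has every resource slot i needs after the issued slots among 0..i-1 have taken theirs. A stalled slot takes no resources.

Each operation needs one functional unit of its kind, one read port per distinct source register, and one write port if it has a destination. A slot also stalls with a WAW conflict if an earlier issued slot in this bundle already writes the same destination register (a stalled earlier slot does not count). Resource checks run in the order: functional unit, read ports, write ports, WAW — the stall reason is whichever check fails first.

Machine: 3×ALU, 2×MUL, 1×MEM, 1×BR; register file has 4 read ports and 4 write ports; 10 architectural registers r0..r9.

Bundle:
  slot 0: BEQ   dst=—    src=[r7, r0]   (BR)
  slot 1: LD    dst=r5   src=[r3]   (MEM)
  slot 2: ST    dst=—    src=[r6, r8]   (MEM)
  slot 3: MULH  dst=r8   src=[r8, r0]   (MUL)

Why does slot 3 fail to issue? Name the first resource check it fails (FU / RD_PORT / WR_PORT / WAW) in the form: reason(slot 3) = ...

reason(slot 3) = RD_PORT

#0 BR src=r7,r0 dispatched  <A:3 Mu:2 Ld:1 B:0 rd:2 wr:4>
#1 MEM src=r3 dispatched  <A:3 Mu:2 Ld:0 B:0 rd:1 wr:3>
#2 MEM src=r6,r8 held:FU  <A:3 Mu:2 Ld:0 B:0 rd:1 wr:3>
#3 MUL src=r8,r0 held:RD_PORT  <A:3 Mu:2 Ld:0 B:0 rd:1 wr:3>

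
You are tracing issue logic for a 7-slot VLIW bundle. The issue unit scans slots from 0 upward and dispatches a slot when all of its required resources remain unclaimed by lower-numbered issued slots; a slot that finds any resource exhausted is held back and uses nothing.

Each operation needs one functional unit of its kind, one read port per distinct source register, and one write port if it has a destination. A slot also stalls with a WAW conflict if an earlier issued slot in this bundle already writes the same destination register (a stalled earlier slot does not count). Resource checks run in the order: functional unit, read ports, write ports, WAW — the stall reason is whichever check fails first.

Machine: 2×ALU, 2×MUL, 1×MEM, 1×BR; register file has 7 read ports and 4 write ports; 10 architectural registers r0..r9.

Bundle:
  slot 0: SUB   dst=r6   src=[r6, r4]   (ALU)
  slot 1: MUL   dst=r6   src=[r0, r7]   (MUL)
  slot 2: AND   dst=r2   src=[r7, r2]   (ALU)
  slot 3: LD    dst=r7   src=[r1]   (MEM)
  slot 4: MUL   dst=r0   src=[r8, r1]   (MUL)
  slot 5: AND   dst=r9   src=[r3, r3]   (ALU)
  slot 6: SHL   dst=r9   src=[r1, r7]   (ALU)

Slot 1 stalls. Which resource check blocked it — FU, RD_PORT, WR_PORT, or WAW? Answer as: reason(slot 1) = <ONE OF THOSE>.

[0] ALU needs rd=2 wr=1: ok; after: ALU=1 MUL=2 MEM=1 BR=1, R=5, W=3
[1] MUL needs rd=2 wr=1: WAW; after: ALU=1 MUL=2 MEM=1 BR=1, R=5, W=3
[2] ALU needs rd=2 wr=1: ok; after: ALU=0 MUL=2 MEM=1 BR=1, R=3, W=2
[3] MEM needs rd=1 wr=1: ok; after: ALU=0 MUL=2 MEM=0 BR=1, R=2, W=1
[4] MUL needs rd=2 wr=1: ok; after: ALU=0 MUL=1 MEM=0 BR=1, R=0, W=0
[5] ALU needs rd=1 wr=1: FU; after: ALU=0 MUL=1 MEM=0 BR=1, R=0, W=0
[6] ALU needs rd=2 wr=1: FU; after: ALU=0 MUL=1 MEM=0 BR=1, R=0, W=0

reason(slot 1) = WAW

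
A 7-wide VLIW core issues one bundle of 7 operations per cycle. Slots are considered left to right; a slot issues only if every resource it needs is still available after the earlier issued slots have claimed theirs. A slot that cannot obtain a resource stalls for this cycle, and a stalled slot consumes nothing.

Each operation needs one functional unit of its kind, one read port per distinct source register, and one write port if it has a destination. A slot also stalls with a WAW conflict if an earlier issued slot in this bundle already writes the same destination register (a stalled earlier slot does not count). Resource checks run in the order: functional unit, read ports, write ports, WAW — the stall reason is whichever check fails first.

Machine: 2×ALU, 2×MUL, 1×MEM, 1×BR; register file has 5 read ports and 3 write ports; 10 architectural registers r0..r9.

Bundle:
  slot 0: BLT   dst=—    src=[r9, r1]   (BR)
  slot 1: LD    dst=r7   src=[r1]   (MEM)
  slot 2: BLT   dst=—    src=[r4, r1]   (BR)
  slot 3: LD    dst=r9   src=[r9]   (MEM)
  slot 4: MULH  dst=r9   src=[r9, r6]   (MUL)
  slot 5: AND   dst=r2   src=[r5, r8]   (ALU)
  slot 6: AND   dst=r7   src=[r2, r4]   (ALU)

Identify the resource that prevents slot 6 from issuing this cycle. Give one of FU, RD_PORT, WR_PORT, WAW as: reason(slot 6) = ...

(0) want 1×BR +2rd +0wr — yes → AL2|MU2|ME1|BR0|rd3|wr3
(1) want 1×MEM +1rd +1wr — yes → AL2|MU2|ME0|BR0|rd2|wr2
(2) want 1×BR +2rd +0wr — FU → AL2|MU2|ME0|BR0|rd2|wr2
(3) want 1×MEM +1rd +1wr — FU → AL2|MU2|ME0|BR0|rd2|wr2
(4) want 1×MUL +2rd +1wr — yes → AL2|MU1|ME0|BR0|rd0|wr1
(5) want 1×ALU +2rd +1wr — RD_PORT → AL2|MU1|ME0|BR0|rd0|wr1
(6) want 1×ALU +2rd +1wr — RD_PORT → AL2|MU1|ME0|BR0|rd0|wr1

reason(slot 6) = RD_PORT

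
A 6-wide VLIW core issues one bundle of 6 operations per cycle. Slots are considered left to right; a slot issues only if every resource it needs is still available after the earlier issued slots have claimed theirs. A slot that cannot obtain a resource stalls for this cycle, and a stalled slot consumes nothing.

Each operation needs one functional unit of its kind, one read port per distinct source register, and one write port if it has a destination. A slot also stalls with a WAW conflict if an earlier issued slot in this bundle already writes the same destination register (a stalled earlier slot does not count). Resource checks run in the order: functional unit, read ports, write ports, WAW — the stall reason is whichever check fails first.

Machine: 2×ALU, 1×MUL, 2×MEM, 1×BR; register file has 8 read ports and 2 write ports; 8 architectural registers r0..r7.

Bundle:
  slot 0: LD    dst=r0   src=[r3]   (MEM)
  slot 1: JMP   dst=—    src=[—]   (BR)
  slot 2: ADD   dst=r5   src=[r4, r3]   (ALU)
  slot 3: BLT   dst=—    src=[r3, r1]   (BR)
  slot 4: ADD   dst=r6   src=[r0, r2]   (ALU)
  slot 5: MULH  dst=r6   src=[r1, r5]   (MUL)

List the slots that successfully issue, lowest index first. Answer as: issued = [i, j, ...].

[0] MEM needs rd=1 wr=1: ok; after: ALU=2 MUL=1 MEM=1 BR=1, R=7, W=1
[1] BR needs rd=0 wr=0: ok; after: ALU=2 MUL=1 MEM=1 BR=0, R=7, W=1
[2] ALU needs rd=2 wr=1: ok; after: ALU=1 MUL=1 MEM=1 BR=0, R=5, W=0
[3] BR needs rd=2 wr=0: FU; after: ALU=1 MUL=1 MEM=1 BR=0, R=5, W=0
[4] ALU needs rd=2 wr=1: WR_PORT; after: ALU=1 MUL=1 MEM=1 BR=0, R=5, W=0
[5] MUL needs rd=2 wr=1: WR_PORT; after: ALU=1 MUL=1 MEM=1 BR=0, R=5, W=0

issued = [0, 1, 2]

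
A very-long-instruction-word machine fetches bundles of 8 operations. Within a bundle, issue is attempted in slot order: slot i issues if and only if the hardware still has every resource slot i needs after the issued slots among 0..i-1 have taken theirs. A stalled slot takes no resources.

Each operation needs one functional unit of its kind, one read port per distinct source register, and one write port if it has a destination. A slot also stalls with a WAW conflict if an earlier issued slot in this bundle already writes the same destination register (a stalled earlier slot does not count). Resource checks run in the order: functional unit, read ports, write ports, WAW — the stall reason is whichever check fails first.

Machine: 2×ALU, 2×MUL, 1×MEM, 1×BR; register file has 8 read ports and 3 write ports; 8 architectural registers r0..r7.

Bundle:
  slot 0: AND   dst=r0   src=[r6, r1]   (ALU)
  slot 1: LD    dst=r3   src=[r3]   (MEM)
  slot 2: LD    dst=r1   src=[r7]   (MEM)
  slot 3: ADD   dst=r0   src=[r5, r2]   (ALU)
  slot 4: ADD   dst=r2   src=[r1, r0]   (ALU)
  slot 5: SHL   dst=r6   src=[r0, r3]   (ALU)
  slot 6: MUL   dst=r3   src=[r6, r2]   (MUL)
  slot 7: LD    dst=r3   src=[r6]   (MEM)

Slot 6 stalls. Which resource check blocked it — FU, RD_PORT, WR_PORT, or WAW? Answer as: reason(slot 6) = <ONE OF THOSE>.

reason(slot 6) = WR_PORT

#0 ALU src=r6,r1 dispatched  <A:1 Mu:2 Ld:1 B:1 rd:6 wr:2>
#1 MEM src=r3 dispatched  <A:1 Mu:2 Ld:0 B:1 rd:5 wr:1>
#2 MEM src=r7 held:FU  <A:1 Mu:2 Ld:0 B:1 rd:5 wr:1>
#3 ALU src=r5,r2 held:WAW  <A:1 Mu:2 Ld:0 B:1 rd:5 wr:1>
#4 ALU src=r1,r0 dispatched  <A:0 Mu:2 Ld:0 B:1 rd:3 wr:0>
#5 ALU src=r0,r3 held:FU  <A:0 Mu:2 Ld:0 B:1 rd:3 wr:0>
#6 MUL src=r6,r2 held:WR_PORT  <A:0 Mu:2 Ld:0 B:1 rd:3 wr:0>
#7 MEM src=r6 held:FU  <A:0 Mu:2 Ld:0 B:1 rd:3 wr:0>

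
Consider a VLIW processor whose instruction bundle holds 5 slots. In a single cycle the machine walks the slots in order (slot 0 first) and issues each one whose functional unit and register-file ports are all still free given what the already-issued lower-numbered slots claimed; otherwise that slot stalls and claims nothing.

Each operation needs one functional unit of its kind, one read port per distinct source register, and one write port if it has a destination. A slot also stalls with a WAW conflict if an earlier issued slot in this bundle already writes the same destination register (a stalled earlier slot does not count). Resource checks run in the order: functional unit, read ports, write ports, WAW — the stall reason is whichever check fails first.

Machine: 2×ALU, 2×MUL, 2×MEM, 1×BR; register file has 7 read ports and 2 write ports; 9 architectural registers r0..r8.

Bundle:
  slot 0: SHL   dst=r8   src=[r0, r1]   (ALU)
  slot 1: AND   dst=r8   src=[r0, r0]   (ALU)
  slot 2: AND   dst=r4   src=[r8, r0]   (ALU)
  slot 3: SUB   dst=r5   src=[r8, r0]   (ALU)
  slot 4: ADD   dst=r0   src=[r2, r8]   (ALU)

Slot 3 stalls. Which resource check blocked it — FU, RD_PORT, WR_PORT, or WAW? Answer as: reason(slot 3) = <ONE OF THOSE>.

reason(slot 3) = FU

[0] ALU needs rd=2 wr=1: ok; after: ALU=1 MUL=2 MEM=2 BR=1, R=5, W=1
[1] ALU needs rd=1 wr=1: WAW; after: ALU=1 MUL=2 MEM=2 BR=1, R=5, W=1
[2] ALU needs rd=2 wr=1: ok; after: ALU=0 MUL=2 MEM=2 BR=1, R=3, W=0
[3] ALU needs rd=2 wr=1: FU; after: ALU=0 MUL=2 MEM=2 BR=1, R=3, W=0
[4] ALU needs rd=2 wr=1: FU; after: ALU=0 MUL=2 MEM=2 BR=1, R=3, W=0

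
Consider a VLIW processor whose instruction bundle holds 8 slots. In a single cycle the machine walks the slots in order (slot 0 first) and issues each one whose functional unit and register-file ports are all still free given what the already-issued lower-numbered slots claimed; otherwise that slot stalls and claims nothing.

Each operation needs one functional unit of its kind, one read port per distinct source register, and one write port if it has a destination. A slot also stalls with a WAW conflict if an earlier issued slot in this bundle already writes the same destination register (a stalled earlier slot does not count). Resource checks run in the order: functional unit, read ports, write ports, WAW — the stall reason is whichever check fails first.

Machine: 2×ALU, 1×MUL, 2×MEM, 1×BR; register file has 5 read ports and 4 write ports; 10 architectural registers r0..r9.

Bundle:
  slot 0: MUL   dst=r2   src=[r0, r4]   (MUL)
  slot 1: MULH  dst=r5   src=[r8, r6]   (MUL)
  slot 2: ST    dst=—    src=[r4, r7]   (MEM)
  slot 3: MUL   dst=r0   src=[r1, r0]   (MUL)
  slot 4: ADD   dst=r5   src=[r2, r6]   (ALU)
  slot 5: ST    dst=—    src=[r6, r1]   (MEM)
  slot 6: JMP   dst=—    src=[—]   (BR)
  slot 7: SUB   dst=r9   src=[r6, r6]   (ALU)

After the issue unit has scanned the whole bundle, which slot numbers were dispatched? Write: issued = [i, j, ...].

#0 MUL src=r0,r4 dispatched  <A:2 Mu:0 Ld:2 B:1 rd:3 wr:3>
#1 MUL src=r8,r6 held:FU  <A:2 Mu:0 Ld:2 B:1 rd:3 wr:3>
#2 MEM src=r4,r7 dispatched  <A:2 Mu:0 Ld:1 B:1 rd:1 wr:3>
#3 MUL src=r1,r0 held:FU  <A:2 Mu:0 Ld:1 B:1 rd:1 wr:3>
#4 ALU src=r2,r6 held:RD_PORT  <A:2 Mu:0 Ld:1 B:1 rd:1 wr:3>
#5 MEM src=r6,r1 held:RD_PORT  <A:2 Mu:0 Ld:1 B:1 rd:1 wr:3>
#6 BR src=- dispatched  <A:2 Mu:0 Ld:1 B:0 rd:1 wr:3>
#7 ALU src=r6,r6 dispatched  <A:1 Mu:0 Ld:1 B:0 rd:0 wr:2>

issued = [0, 2, 6, 7]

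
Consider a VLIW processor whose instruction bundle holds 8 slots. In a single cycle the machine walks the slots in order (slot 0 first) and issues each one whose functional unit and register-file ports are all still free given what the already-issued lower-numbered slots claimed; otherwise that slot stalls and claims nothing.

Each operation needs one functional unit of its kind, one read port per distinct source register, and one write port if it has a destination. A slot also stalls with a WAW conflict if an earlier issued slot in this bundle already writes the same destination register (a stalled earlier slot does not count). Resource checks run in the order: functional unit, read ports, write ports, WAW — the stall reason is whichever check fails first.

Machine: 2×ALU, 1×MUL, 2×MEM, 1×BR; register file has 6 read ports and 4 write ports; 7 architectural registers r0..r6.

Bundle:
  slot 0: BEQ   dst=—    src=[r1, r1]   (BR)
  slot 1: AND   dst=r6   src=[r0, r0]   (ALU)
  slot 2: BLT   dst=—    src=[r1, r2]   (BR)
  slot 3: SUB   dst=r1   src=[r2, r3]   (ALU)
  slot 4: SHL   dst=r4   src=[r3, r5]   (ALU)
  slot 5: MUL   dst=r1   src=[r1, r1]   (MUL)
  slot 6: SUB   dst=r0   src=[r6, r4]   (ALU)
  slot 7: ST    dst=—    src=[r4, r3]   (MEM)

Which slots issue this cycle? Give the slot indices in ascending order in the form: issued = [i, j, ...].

(0) want 1×BR +1rd +0wr — yes → AL2|MU1|ME2|BR0|rd5|wr4
(1) want 1×ALU +1rd +1wr — yes → AL1|MU1|ME2|BR0|rd4|wr3
(2) want 1×BR +2rd +0wr — FU → AL1|MU1|ME2|BR0|rd4|wr3
(3) want 1×ALU +2rd +1wr — yes → AL0|MU1|ME2|BR0|rd2|wr2
(4) want 1×ALU +2rd +1wr — FU → AL0|MU1|ME2|BR0|rd2|wr2
(5) want 1×MUL +1rd +1wr — WAW → AL0|MU1|ME2|BR0|rd2|wr2
(6) want 1×ALU +2rd +1wr — FU → AL0|MU1|ME2|BR0|rd2|wr2
(7) want 1×MEM +2rd +0wr — yes → AL0|MU1|ME1|BR0|rd0|wr2

issued = [0, 1, 3, 7]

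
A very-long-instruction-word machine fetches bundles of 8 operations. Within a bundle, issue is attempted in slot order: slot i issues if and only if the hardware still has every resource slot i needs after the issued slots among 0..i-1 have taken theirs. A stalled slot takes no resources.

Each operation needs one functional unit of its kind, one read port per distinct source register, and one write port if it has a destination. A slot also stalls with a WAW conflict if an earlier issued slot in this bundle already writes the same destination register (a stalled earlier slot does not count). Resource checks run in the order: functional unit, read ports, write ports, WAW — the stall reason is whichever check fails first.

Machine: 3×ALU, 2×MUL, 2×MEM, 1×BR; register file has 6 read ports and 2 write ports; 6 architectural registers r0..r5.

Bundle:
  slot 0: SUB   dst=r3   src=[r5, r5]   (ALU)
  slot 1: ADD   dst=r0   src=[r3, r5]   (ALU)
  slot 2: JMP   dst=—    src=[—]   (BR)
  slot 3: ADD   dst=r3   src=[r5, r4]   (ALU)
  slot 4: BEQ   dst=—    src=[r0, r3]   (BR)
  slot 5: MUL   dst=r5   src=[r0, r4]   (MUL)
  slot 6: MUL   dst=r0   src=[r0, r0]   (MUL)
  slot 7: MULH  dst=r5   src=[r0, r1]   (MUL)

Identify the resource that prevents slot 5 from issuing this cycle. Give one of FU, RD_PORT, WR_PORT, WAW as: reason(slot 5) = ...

slot 0 (ALU): ISSUE — free A2,Mu2,Ld2,B1 rp5 wp1
slot 1 (ALU): ISSUE — free A1,Mu2,Ld2,B1 rp3 wp0
slot 2 (BR): ISSUE — free A1,Mu2,Ld2,B0 rp3 wp0
slot 3 (ALU): stall WR_PORT — free A1,Mu2,Ld2,B0 rp3 wp0
slot 4 (BR): stall FU — free A1,Mu2,Ld2,B0 rp3 wp0
slot 5 (MUL): stall WR_PORT — free A1,Mu2,Ld2,B0 rp3 wp0
slot 6 (MUL): stall WR_PORT — free A1,Mu2,Ld2,B0 rp3 wp0
slot 7 (MUL): stall WR_PORT — free A1,Mu2,Ld2,B0 rp3 wp0

reason(slot 5) = WR_PORT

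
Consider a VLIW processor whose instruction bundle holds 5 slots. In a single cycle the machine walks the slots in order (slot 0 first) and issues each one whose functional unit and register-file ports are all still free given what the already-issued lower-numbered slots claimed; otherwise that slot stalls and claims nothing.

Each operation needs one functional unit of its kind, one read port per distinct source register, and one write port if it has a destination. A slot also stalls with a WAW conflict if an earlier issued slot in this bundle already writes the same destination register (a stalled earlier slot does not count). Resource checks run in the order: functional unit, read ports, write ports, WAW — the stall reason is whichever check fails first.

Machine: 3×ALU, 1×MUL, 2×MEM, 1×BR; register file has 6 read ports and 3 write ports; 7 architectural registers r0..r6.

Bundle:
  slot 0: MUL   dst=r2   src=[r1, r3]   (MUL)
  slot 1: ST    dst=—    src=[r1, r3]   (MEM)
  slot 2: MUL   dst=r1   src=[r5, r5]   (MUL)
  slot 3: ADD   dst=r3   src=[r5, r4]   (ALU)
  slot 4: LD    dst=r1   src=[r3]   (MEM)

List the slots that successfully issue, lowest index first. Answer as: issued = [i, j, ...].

issued = [0, 1, 3]

  0. MUL→r2 ⇒ go  {3A/0Mu/2Ld/1B | 4r 2w}
  1. MEM ⇒ go  {3A/0Mu/1Ld/1B | 2r 2w}
  2. MUL→r1 ⇒ no(FU)  {3A/0Mu/1Ld/1B | 2r 2w}
  3. ALU→r3 ⇒ go  {2A/0Mu/1Ld/1B | 0r 1w}
  4. MEM→r1 ⇒ no(RD_PORT)  {2A/0Mu/1Ld/1B | 0r 1w}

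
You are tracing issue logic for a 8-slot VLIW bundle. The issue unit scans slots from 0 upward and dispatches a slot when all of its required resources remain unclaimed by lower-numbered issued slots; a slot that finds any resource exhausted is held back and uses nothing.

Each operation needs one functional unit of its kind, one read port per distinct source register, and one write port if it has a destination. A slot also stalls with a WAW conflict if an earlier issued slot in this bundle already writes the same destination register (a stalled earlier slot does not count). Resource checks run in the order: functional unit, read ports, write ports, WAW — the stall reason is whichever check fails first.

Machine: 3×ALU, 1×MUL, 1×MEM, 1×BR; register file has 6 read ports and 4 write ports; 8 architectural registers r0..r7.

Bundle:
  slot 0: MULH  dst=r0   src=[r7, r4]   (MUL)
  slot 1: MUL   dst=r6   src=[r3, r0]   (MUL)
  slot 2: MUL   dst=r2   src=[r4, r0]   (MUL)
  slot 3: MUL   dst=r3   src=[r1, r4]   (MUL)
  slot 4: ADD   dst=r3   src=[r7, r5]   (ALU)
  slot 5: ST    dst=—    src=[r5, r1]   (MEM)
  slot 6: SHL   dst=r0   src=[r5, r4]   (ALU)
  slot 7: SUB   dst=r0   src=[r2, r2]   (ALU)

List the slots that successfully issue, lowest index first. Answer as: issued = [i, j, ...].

[0] MUL needs rd=2 wr=1: ok; after: ALU=3 MUL=0 MEM=1 BR=1, R=4, W=3
[1] MUL needs rd=2 wr=1: FU; after: ALU=3 MUL=0 MEM=1 BR=1, R=4, W=3
[2] MUL needs rd=2 wr=1: FU; after: ALU=3 MUL=0 MEM=1 BR=1, R=4, W=3
[3] MUL needs rd=2 wr=1: FU; after: ALU=3 MUL=0 MEM=1 BR=1, R=4, W=3
[4] ALU needs rd=2 wr=1: ok; after: ALU=2 MUL=0 MEM=1 BR=1, R=2, W=2
[5] MEM needs rd=2 wr=0: ok; after: ALU=2 MUL=0 MEM=0 BR=1, R=0, W=2
[6] ALU needs rd=2 wr=1: RD_PORT; after: ALU=2 MUL=0 MEM=0 BR=1, R=0, W=2
[7] ALU needs rd=1 wr=1: RD_PORT; after: ALU=2 MUL=0 MEM=0 BR=1, R=0, W=2

issued = [0, 4, 5]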